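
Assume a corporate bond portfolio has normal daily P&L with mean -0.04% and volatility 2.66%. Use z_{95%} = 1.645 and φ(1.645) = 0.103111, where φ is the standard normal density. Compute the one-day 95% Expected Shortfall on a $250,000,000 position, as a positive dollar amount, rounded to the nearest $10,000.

Tail multiplier: φ(z)/(1−α) = 0.103111 / 0.05 = 2.062.
ES = −(-0.04%) + 2.66% × 2.062 = 5.525%.
On $250,000,000: 0.05525 × $250,000,000 = $13,812,500.

$13,810,000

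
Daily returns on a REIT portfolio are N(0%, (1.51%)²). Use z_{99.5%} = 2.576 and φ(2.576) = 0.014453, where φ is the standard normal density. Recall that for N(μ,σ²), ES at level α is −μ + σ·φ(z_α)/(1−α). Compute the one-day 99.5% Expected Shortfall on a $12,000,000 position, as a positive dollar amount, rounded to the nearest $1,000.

$524,000

Tail multiplier: φ(z)/(1−α) = 0.014453 / 0.005 = 2.891.
ES = 1.51% × 2.891 = 4.365%.
On $12,000,000: 0.04365 × $12,000,000 = $523,800.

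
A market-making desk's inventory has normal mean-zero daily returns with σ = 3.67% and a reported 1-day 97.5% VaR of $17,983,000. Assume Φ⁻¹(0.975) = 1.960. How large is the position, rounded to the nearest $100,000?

$250,000,000

VaR as a fraction of value: z·σ = 1.960 × 3.67% = 7.1932%.
Position = $17,983,000 / 0.071932 = $250,000,000.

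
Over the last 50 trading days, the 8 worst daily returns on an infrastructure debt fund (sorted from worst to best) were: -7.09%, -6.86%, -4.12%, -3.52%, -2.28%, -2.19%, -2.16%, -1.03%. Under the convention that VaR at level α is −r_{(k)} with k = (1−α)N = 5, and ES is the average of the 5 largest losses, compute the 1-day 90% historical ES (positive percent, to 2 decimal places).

The 5 worst returns sum to -23.87%.
ES = −(-23.87%) / 5 = 4.774% ≈ 4.77%.

4.77%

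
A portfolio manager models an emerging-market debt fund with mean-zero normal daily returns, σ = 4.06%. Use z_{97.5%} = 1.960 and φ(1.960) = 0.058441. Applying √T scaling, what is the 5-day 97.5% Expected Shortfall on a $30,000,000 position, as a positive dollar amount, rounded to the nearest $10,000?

$6,370,000

σ_{5d} = 4.06% × √5 = 9.078%.
ES multiplier = φ(z)/(1−α) = 0.058441/0.025 = 2.338.
ES = 9.078% × 2.338 = 21.224%; on $30,000,000: $6,367,200.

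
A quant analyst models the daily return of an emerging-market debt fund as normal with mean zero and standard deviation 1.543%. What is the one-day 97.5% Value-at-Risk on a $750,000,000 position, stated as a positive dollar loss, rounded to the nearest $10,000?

$22,680,000

At 97.5% one-sided, z = 1.960.
VaR = z·σ = 1.960 × 1.543% = 3.024%.
On $750,000,000: 0.03024 × $750,000,000 = $22,680,000.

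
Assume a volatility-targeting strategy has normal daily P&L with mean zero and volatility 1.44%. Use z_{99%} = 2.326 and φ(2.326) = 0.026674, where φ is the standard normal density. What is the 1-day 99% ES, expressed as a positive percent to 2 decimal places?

3.84%

Tail multiplier: φ(z)/(1−α) = 0.026674 / 0.01 = 2.667.
ES = 1.44% × 2.667 = 3.840%.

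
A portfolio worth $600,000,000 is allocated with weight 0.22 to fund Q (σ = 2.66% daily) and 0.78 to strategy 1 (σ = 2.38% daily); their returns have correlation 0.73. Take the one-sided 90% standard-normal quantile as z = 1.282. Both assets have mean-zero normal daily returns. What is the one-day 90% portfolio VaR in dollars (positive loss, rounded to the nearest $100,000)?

$17,800,000

σ_p² = 0.22²·2.66² + 0.78²·2.38² + 2·0.73·0.22·0.78·2.66·2.38 = 5.3748 (%²).
σ_p = √5.3748 = 2.318%.
VaR = 1.282 × 2.318% = 2.972%; on $600,000,000 that is $17,832,000.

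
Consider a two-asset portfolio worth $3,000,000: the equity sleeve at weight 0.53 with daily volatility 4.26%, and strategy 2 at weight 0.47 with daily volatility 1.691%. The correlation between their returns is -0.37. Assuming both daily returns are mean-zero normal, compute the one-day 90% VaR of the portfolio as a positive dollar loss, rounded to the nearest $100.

σ_p² = 0.53²·4.26² + 0.47²·1.691² + 2·-0.37·0.53·0.47·4.26·1.691 = 4.4014 (%²).
σ_p = √4.4014 = 2.098%.
At 90%, z = 1.282.
VaR = 1.282 × 2.098% = 2.690%; on $3,000,000 that is $80,700.

$80,700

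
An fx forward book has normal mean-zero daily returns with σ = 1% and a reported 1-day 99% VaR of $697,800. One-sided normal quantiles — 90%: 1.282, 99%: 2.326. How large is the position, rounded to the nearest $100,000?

VaR as a fraction of value: z·σ = 2.326 × 1% = 2.326%.
Position = $697,800 / 0.02326 = $30,000,000.

$30,000,000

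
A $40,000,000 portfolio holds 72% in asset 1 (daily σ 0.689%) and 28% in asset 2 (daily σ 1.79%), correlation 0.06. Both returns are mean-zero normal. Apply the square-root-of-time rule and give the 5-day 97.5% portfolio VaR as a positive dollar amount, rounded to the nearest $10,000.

$1,270,000

σ_p = √(0.72²·0.689² + 0.28²·1.79² + 2·0.06·0.72·0.28·0.689·1.79) = 0.726%.
σ_{5d} = 0.726% × √5 = 1.623%.
z(97.5%) = 1.960.
VaR = 1.960 × 1.623% = 3.181%; on $40,000,000 that is $1,272,400.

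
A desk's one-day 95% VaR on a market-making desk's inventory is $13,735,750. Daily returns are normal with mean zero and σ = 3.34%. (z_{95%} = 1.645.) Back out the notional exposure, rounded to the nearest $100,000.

$250,000,000

VaR as a fraction of value: z·σ = 1.645 × 3.34% = 5.4943%.
Position = $13,735,750 / 0.054943 = $250,000,000.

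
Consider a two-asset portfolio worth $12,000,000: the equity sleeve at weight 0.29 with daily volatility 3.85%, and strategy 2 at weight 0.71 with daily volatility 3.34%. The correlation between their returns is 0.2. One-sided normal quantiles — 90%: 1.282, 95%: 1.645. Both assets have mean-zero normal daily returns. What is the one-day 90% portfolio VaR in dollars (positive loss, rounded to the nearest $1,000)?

σ_p² = 0.29²·3.85² + 0.71²·3.34² + 2·0.2·0.29·0.71·3.85·3.34 = 7.9292 (%²).
σ_p = √7.9292 = 2.816%.
VaR = 1.282 × 2.816% = 3.610%; on $12,000,000 that is $433,200.

$433,000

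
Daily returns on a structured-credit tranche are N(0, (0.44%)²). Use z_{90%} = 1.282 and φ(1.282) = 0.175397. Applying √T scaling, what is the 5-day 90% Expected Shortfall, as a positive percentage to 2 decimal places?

σ_{5d} = 0.44% × √5 = 0.984%.
ES multiplier = φ(z)/(1−α) = 0.175397/0.1 = 1.754.
ES = 0.984% × 1.754 = 1.726%.

1.73%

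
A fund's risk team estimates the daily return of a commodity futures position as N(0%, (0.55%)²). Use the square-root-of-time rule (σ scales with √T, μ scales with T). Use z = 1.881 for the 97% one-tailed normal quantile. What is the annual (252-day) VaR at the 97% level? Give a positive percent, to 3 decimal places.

16.423%

σ_{252d} = 0.55% × √252 = 8.731%.
VaR = 1.881 × 8.731% = 16.423%.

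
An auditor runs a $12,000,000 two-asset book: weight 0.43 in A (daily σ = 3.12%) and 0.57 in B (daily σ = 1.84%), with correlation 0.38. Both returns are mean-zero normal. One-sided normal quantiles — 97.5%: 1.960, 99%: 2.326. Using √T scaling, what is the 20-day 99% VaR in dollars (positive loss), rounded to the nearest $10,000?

$2,490,000

σ_p = √(0.43²·3.12² + 0.57²·1.84² + 2·0.38·0.43·0.57·3.12·1.84) = 1.992%.
σ_{20d} = 1.992% × √20 = 8.908%.
VaR = 2.326 × 8.908% = 20.720%; on $12,000,000 that is $2,486,400.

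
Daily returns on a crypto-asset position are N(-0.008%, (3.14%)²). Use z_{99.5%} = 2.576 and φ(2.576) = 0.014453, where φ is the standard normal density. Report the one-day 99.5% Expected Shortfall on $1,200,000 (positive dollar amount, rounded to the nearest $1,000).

$109,000

Tail multiplier: φ(z)/(1−α) = 0.014453 / 0.005 = 2.891.
ES = −(-0.008%) + 3.14% × 2.891 = 9.086%.
On $1,200,000: 0.09086 × $1,200,000 = $109,032.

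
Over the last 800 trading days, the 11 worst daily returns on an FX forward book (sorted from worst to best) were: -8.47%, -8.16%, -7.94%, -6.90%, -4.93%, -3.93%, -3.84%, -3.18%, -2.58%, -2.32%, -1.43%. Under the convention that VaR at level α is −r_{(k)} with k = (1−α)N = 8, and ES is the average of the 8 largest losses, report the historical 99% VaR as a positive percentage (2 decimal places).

k = 8; the 8th lowest return is -3.18%, so VaR = 3.18%.

3.18%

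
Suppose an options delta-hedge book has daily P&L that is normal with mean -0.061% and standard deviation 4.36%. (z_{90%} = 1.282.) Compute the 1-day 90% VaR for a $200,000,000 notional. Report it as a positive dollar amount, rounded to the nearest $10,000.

VaR = −μ + z·σ = −(-0.061%) + 1.282 × 4.36% = 5.651%.
On $200,000,000: 0.05651 × $200,000,000 = $11,302,000.

$11,300,000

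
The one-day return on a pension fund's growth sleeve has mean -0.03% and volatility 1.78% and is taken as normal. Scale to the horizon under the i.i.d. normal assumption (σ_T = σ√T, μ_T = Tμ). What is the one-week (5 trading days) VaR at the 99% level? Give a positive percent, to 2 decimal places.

At 99%, z = 2.326.
σ_{5d} = 1.78% × √5 = 3.980%; μ_{5d} = 5 × -0.03% = -0.150%.
VaR = −(-0.150%) + 2.326 × 3.980% = 9.407%.

9.41%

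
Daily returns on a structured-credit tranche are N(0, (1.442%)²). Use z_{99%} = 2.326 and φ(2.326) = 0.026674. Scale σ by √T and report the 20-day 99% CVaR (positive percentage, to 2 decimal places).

σ_{20d} = 1.442% × √20 = 6.449%.
ES multiplier = φ(z)/(1−α) = 0.026674/0.01 = 2.667.
ES = 6.449% × 2.667 = 17.199%.

17.20%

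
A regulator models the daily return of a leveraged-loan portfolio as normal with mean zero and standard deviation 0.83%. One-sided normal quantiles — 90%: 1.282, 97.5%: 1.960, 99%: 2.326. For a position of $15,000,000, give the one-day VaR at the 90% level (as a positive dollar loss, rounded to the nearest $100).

VaR = z·σ = 1.282 × 0.83% = 1.064%.
On $15,000,000: 0.01064 × $15,000,000 = $159,600.

$159,600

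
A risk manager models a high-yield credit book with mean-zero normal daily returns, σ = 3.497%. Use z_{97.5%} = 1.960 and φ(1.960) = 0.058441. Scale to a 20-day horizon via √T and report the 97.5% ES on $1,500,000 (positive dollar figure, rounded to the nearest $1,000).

$548,000

σ_{20d} = 3.497% × √20 = 15.639%.
ES multiplier = φ(z)/(1−α) = 0.058441/0.025 = 2.338.
ES = 15.639% × 2.338 = 36.564%; on $1,500,000: $548,460.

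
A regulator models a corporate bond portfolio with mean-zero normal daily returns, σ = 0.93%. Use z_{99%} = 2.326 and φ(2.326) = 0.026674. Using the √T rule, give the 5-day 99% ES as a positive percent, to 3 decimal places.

5.547%

σ_{5d} = 0.93% × √5 = 2.080%.
ES multiplier = φ(z)/(1−α) = 0.026674/0.01 = 2.667.
ES = 2.080% × 2.667 = 5.547%.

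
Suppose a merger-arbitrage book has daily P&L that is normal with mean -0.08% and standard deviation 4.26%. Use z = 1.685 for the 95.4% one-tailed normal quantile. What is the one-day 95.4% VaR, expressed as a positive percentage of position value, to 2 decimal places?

7.26%

VaR = −μ + z·σ = −(-0.08%) + 1.685 × 4.26% = 7.258%.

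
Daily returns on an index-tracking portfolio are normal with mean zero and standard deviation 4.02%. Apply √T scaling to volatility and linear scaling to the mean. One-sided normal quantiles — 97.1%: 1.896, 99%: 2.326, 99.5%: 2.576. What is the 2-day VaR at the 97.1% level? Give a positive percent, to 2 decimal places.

σ_{2d} = 4.02% × √2 = 5.685%.
VaR = 1.896 × 5.685% = 10.779%.

10.78%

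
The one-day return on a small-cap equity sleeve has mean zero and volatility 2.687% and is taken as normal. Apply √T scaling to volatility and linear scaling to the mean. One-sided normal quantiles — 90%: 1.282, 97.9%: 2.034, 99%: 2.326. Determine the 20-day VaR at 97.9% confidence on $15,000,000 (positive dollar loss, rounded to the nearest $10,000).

$3,670,000

σ_{20d} = 2.687% × √20 = 12.017%.
VaR = 2.034 × 12.017% = 24.443%.
On $15,000,000: 0.24443 × $15,000,000 = $3,666,450.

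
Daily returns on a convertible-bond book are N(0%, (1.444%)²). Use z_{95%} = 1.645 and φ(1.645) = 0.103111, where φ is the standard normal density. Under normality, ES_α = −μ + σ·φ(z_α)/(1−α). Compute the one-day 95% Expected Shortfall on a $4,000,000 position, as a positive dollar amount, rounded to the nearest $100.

Tail multiplier: φ(z)/(1−α) = 0.103111 / 0.05 = 2.062.
ES = 1.444% × 2.062 = 2.978%.
On $4,000,000: 0.02978 × $4,000,000 = $119,120.

$119,100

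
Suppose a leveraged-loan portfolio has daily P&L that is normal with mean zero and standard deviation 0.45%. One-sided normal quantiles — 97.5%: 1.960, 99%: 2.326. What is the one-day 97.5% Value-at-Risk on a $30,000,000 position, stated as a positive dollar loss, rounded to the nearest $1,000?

VaR = z·σ = 1.960 × 0.45% = 0.882%.
On $30,000,000: 0.00882 × $30,000,000 = $264,600.

$265,000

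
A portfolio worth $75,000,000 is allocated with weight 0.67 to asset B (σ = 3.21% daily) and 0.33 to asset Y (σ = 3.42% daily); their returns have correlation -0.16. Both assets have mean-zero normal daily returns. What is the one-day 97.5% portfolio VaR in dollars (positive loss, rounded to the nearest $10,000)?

σ_p² = 0.67²·3.21² + 0.33²·3.42² + 2·-0.16·0.67·0.33·3.21·3.42 = 5.1225 (%²).
σ_p = √5.1225 = 2.263%.
At 97.5%, z = 1.960.
VaR = 1.960 × 2.263% = 4.435%; on $75,000,000 that is $3,326,250.

$3,330,000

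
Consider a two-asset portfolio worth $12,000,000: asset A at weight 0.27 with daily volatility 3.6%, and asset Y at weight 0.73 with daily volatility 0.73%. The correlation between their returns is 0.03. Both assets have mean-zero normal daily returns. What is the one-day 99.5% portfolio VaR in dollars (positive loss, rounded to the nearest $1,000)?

$347,000

σ_p² = 0.27²·3.6² + 0.73²·0.73² + 2·0.03·0.27·0.73·3.6·0.73 = 1.2598 (%²).
σ_p = √1.2598 = 1.122%.
At 99.5%, z = 2.576.
VaR = 2.576 × 1.122% = 2.890%; on $12,000,000 that is $346,800.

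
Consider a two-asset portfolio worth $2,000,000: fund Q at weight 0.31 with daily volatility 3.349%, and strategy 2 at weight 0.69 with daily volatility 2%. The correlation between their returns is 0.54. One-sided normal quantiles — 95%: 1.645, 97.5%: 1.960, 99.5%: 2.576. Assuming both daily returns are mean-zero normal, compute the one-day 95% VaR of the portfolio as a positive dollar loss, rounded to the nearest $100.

σ_p² = 0.31²·3.349² + 0.69²·2² + 2·0.54·0.31·0.69·3.349·2 = 4.5296 (%²).
σ_p = √4.5296 = 2.128%.
VaR = 1.645 × 2.128% = 3.501%; on $2,000,000 that is $70,020.

$70,000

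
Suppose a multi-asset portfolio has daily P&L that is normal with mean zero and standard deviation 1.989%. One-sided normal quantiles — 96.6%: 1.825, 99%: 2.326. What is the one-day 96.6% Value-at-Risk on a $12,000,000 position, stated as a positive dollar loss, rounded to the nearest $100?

$435,600

VaR = z·σ = 1.825 × 1.989% = 3.630%.
On $12,000,000: 0.03630 × $12,000,000 = $435,600.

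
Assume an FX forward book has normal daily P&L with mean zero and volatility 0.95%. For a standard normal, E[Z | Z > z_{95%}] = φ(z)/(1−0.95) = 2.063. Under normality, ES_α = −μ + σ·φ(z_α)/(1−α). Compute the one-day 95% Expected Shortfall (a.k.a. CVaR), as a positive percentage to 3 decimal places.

1.960%

ES = 0.95% × 2.063 = 1.960%.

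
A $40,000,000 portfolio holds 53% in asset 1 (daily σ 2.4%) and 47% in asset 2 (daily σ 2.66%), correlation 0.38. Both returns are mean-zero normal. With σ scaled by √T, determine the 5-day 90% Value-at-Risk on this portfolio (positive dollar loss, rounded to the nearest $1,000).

σ_p = √(0.53²·2.4² + 0.47²·2.66² + 2·0.38·0.53·0.47·2.4·2.66) = 2.095%.
σ_{5d} = 2.095% × √5 = 4.685%.
z(90%) = 1.282.
VaR = 1.282 × 4.685% = 6.006%; on $40,000,000 that is $2,402,400.

$2,402,000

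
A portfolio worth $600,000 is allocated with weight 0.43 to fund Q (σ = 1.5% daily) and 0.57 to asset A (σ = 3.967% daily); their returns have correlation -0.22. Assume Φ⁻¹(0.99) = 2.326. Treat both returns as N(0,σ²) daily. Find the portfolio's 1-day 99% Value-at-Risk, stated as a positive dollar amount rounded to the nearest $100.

$30,900

σ_p² = 0.43²·1.5² + 0.57²·3.967² + 2·-0.22·0.43·0.57·1.5·3.967 = 4.8873 (%²).
σ_p = √4.8873 = 2.211%.
VaR = 2.326 × 2.211% = 5.143%; on $600,000 that is $30,858.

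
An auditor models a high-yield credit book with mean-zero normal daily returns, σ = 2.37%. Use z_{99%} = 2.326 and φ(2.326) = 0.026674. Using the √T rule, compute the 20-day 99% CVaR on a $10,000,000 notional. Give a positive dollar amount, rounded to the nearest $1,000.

σ_{20d} = 2.37% × √20 = 10.599%.
ES multiplier = φ(z)/(1−α) = 0.026674/0.01 = 2.667.
ES = 10.599% × 2.667 = 28.268%; on $10,000,000: $2,826,800.

$2,827,000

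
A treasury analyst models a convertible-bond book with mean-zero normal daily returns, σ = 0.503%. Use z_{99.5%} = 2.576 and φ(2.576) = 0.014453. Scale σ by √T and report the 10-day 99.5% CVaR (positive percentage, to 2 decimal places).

4.60%

σ_{10d} = 0.503% × √10 = 1.591%.
ES multiplier = φ(z)/(1−α) = 0.014453/0.005 = 2.891.
ES = 1.591% × 2.891 = 4.600%.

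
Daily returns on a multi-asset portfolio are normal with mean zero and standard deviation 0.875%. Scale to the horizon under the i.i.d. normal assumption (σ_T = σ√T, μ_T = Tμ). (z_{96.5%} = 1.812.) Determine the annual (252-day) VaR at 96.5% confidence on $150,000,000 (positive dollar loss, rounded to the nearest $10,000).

$37,750,000

σ_{252d} = 0.875% × √252 = 13.890%.
VaR = 1.812 × 13.890% = 25.169%.
On $150,000,000: 0.25169 × $150,000,000 = $37,753,500.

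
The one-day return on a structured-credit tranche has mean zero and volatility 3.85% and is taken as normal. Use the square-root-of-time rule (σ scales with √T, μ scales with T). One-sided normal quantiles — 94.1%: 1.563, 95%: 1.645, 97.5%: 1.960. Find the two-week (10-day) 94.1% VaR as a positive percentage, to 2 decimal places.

19.03%

σ_{10d} = 3.85% × √10 = 12.175%.
VaR = 1.563 × 12.175% = 19.030%.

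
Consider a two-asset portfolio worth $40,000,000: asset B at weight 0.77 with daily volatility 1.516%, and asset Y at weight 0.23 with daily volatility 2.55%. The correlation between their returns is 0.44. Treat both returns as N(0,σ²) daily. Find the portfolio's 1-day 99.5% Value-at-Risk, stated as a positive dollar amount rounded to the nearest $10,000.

σ_p² = 0.77²·1.516² + 0.23²·2.55² + 2·0.44·0.77·0.23·1.516·2.55 = 2.3091 (%²).
σ_p = √2.3091 = 1.520%.
At 99.5%, z = 2.576.
VaR = 2.576 × 1.520% = 3.916%; on $40,000,000 that is $1,566,400.

$1,570,000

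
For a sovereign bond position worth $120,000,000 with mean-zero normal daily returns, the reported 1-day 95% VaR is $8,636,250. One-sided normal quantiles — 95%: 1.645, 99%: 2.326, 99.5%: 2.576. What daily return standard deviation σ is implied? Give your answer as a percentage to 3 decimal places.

4.375%

VaR as a fraction: $8,636,250 / $120,000,000 = 7.197%.
σ = VaR / z = 7.197% / 1.645 = 4.375%.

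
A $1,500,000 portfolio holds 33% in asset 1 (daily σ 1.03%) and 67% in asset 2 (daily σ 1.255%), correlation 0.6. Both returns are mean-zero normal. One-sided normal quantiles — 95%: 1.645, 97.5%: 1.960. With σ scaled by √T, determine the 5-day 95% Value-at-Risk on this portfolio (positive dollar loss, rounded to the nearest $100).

σ_p = √(0.33²·1.03² + 0.67²·1.255² + 2·0.6·0.33·0.67·1.03·1.255) = 1.080%.
σ_{5d} = 1.080% × √5 = 2.415%.
VaR = 1.645 × 2.415% = 3.973%; on $1,500,000 that is $59,595.

$59,600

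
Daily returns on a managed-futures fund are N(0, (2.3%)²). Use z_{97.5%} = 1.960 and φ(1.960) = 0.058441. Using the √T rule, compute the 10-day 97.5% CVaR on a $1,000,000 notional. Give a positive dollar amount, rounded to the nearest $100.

$170,000

σ_{10d} = 2.3% × √10 = 7.273%.
ES multiplier = φ(z)/(1−α) = 0.058441/0.025 = 2.338.
ES = 7.273% × 2.338 = 17.004%; on $1,000,000: $170,040.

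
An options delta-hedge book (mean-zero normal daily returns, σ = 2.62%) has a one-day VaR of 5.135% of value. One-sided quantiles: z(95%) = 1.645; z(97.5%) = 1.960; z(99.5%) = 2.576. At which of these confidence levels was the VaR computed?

97.5%

Implied z = VaR/σ = 5.135 / 2.62 = 1.960.
This matches z(97.5%) = 1.960.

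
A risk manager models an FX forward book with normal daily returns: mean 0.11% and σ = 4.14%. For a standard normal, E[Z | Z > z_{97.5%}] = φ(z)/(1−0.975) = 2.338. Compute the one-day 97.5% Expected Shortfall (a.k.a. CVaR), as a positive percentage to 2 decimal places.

9.57%

ES = −(0.11%) + 4.14% × 2.338 = 9.569%.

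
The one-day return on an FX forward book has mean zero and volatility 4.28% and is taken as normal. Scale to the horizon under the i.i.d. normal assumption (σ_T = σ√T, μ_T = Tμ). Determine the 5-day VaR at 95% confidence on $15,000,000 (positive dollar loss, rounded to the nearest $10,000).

$2,360,000

At 95%, z = 1.645.
σ_{5d} = 4.28% × √5 = 9.570%.
VaR = 1.645 × 9.570% = 15.743%.
On $15,000,000: 0.15743 × $15,000,000 = $2,361,450.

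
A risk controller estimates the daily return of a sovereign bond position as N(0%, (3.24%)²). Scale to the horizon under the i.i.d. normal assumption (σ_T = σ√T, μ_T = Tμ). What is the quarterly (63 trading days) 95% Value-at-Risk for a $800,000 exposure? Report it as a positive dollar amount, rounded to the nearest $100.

At 95%, z = 1.645.
σ_{63d} = 3.24% × √63 = 25.717%.
VaR = 1.645 × 25.717% = 42.304%.
On $800,000: 0.42304 × $800,000 = $338,432.

$338,400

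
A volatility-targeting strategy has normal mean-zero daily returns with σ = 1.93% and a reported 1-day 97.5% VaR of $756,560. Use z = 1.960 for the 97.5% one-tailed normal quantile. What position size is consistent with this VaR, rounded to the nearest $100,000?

VaR as a fraction of value: z·σ = 1.960 × 1.93% = 3.7828%.
Position = $756,560 / 0.037828 = $20,000,000.

$20,000,000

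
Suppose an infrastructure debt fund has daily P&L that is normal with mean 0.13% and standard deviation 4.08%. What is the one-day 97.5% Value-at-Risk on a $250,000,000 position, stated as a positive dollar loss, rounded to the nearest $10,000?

$19,670,000

At 97.5% one-sided, z = 1.960.
VaR = −μ + z·σ = −(0.13%) + 1.960 × 4.08% = 7.867%.
On $250,000,000: 0.07867 × $250,000,000 = $19,667,500.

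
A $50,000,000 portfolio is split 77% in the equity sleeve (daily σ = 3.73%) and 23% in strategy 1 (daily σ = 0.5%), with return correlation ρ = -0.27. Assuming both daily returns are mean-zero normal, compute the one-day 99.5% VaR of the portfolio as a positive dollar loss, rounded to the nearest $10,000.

σ_p² = 0.77²·3.73² + 0.23²·0.5² + 2·-0.27·0.77·0.23·3.73·0.5 = 8.0838 (%²).
σ_p = √8.0838 = 2.843%.
At 99.5%, z = 2.576.
VaR = 2.576 × 2.843% = 7.324%; on $50,000,000 that is $3,662,000.

$3,660,000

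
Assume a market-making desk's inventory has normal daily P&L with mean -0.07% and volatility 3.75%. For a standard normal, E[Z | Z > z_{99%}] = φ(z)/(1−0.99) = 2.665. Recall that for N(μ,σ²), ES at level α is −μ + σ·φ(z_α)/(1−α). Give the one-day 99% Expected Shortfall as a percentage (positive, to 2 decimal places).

ES = −(-0.07%) + 3.75% × 2.665 = 10.064%.

10.06%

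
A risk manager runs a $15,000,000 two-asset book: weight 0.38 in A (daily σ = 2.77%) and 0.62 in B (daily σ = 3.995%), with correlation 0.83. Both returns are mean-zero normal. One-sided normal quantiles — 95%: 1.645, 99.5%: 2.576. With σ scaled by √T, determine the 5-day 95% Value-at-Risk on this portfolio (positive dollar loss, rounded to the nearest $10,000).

$1,880,000

σ_p = √(0.38²·2.77² + 0.62²·3.995² + 2·0.83·0.38·0.62·2.77·3.995) = 3.402%.
σ_{5d} = 3.402% × √5 = 7.607%.
VaR = 1.645 × 7.607% = 12.514%; on $15,000,000 that is $1,877,100.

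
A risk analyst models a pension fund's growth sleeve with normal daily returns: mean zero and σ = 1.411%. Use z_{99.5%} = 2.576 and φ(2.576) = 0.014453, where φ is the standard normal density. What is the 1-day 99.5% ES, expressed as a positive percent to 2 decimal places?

4.08%

Tail multiplier: φ(z)/(1−α) = 0.014453 / 0.005 = 2.891.
ES = 1.411% × 2.891 = 4.079%.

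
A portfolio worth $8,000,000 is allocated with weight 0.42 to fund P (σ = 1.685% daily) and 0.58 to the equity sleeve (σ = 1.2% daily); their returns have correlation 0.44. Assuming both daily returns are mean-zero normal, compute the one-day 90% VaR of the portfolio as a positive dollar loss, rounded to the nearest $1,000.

$122,000

σ_p² = 0.42²·1.685² + 0.58²·1.2² + 2·0.44·0.42·0.58·1.685·1.2 = 1.4187 (%²).
σ_p = √1.4187 = 1.191%.
At 90%, z = 1.282.
VaR = 1.282 × 1.191% = 1.527%; on $8,000,000 that is $122,160.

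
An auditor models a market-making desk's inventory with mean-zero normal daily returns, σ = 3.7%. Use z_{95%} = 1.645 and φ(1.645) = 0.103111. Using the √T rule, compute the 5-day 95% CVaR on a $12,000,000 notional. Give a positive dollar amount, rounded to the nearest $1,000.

$2,047,000

σ_{5d} = 3.7% × √5 = 8.273%.
ES multiplier = φ(z)/(1−α) = 0.103111/0.05 = 2.062.
ES = 8.273% × 2.062 = 17.059%; on $12,000,000: $2,047,080.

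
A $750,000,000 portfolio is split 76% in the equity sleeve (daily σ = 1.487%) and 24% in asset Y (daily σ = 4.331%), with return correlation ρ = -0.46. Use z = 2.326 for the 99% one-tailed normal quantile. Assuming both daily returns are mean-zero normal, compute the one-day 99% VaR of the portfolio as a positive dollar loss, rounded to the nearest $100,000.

σ_p² = 0.76²·1.487² + 0.24²·4.331² + 2·-0.46·0.76·0.24·1.487·4.331 = 1.2769 (%²).
σ_p = √1.2769 = 1.130%.
VaR = 2.326 × 1.130% = 2.628%; on $750,000,000 that is $19,710,000.

$19,700,000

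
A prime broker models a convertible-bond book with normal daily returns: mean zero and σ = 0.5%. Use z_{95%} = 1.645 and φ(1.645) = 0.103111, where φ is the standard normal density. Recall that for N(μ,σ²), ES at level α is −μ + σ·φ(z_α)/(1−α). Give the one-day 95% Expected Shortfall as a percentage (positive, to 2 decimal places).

1.03%

Tail multiplier: φ(z)/(1−α) = 0.103111 / 0.05 = 2.062.
ES = 0.5% × 2.062 = 1.031%.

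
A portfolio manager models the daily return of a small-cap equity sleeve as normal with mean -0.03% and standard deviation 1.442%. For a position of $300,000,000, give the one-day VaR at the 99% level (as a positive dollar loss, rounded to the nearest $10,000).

At 99% one-sided, z = 2.326.
VaR = −μ + z·σ = −(-0.03%) + 2.326 × 1.442% = 3.384%.
On $300,000,000: 0.03384 × $300,000,000 = $10,152,000.

$10,150,000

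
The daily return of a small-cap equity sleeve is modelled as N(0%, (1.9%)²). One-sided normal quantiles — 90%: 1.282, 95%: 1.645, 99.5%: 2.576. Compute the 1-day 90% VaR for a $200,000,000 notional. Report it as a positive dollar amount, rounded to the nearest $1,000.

$4,872,000

VaR = z·σ = 1.282 × 1.9% = 2.436%.
On $200,000,000: 0.02436 × $200,000,000 = $4,872,000.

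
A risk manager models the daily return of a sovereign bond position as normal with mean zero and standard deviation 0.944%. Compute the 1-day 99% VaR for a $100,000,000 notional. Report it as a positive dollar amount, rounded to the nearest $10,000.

$2,200,000

At 99% one-sided, z = 2.326.
VaR = z·σ = 2.326 × 0.944% = 2.196%.
On $100,000,000: 0.02196 × $100,000,000 = $2,196,000.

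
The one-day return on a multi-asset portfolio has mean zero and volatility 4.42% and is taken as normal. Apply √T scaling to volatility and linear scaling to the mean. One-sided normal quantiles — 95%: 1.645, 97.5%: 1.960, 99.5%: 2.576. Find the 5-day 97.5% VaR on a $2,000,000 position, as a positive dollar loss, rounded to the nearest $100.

σ_{5d} = 4.42% × √5 = 9.883%.
VaR = 1.960 × 9.883% = 19.371%.
On $2,000,000: 0.19371 × $2,000,000 = $387,420.

$387,400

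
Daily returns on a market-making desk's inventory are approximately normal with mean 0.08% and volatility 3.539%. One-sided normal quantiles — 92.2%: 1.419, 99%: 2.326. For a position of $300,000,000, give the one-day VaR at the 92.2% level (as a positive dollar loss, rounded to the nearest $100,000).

VaR = −μ + z·σ = −(0.08%) + 1.419 × 3.539% = 4.942%.
On $300,000,000: 0.04942 × $300,000,000 = $14,826,000.

$14,800,000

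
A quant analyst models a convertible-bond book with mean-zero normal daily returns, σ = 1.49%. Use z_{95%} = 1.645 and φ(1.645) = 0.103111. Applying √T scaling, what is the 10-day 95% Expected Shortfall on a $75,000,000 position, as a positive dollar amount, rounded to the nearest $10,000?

$7,290,000

σ_{10d} = 1.49% × √10 = 4.712%.
ES multiplier = φ(z)/(1−α) = 0.103111/0.05 = 2.062.
ES = 4.712% × 2.062 = 9.716%; on $75,000,000: $7,287,000.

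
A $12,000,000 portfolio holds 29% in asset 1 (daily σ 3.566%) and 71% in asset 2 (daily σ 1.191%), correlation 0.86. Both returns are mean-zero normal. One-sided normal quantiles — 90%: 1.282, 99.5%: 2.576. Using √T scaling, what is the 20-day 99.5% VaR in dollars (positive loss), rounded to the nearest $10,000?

σ_p = √(0.29²·3.566² + 0.71²·1.191² + 2·0.86·0.29·0.71·3.566·1.191) = 1.813%.
σ_{20d} = 1.813% × √20 = 8.108%.
VaR = 2.576 × 8.108% = 20.886%; on $12,000,000 that is $2,506,320.

$2,510,000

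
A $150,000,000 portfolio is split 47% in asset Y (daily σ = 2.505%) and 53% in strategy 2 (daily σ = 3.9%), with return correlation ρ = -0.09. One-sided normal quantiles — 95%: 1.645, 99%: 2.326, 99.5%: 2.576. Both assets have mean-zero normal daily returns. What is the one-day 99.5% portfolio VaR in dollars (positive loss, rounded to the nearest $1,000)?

$8,829,000

σ_p² = 0.47²·2.505² + 0.53²·3.9² + 2·-0.09·0.47·0.53·2.505·3.9 = 5.2206 (%²).
σ_p = √5.2206 = 2.285%.
VaR = 2.576 × 2.285% = 5.886%; on $150,000,000 that is $8,829,000.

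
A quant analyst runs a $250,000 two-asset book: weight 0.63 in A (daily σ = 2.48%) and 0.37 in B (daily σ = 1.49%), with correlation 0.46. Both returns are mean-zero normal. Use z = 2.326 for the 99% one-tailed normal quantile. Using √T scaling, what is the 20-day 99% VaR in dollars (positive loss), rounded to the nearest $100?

σ_p = √(0.63²·2.48² + 0.37²·1.49² + 2·0.46·0.63·0.37·2.48·1.49) = 1.881%.
σ_{20d} = 1.881% × √20 = 8.412%.
VaR = 2.326 × 8.412% = 19.566%; on $250,000 that is $48,915.

$48,900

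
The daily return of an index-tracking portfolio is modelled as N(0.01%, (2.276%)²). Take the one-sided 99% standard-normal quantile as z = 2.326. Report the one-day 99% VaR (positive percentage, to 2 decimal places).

5.28%

VaR = −μ + z·σ = −(0.01%) + 2.326 × 2.276% = 5.284%.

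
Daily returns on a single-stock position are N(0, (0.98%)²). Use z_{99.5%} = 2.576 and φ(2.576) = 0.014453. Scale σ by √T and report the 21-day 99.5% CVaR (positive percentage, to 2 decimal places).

12.98%

σ_{21d} = 0.98% × √21 = 4.491%.
ES multiplier = φ(z)/(1−α) = 0.014453/0.005 = 2.891.
ES = 4.491% × 2.891 = 12.983%.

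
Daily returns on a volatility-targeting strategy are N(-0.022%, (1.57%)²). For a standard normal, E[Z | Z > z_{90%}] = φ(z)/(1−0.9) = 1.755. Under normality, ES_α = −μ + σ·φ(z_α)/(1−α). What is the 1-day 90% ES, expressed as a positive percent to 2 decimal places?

2.78%

ES = −(-0.022%) + 1.57% × 1.755 = 2.777%.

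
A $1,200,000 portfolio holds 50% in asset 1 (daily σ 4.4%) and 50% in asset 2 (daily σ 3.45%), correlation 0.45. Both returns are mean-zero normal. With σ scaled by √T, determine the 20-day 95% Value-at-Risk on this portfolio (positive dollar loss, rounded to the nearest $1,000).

σ_p = √(0.5²·4.4² + 0.5²·3.45² + 2·0.45·0.5·0.5·4.4·3.45) = 3.351%.
σ_{20d} = 3.351% × √20 = 14.986%.
z(95%) = 1.645.
VaR = 1.645 × 14.986% = 24.652%; on $1,200,000 that is $295,824.

$296,000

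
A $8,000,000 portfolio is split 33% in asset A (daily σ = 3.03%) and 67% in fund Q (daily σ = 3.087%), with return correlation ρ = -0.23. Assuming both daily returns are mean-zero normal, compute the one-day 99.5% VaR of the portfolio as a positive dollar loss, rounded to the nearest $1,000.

σ_p² = 0.33²·3.03² + 0.67²·3.087² + 2·-0.23·0.33·0.67·3.03·3.087 = 4.3263 (%²).
σ_p = √4.3263 = 2.080%.
At 99.5%, z = 2.576.
VaR = 2.576 × 2.080% = 5.358%; on $8,000,000 that is $428,640.

$429,000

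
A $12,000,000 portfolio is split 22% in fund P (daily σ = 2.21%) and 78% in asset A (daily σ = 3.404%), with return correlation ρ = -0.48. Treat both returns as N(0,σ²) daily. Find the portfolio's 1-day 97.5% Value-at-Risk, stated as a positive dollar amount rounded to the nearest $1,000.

σ_p² = 0.22²·2.21² + 0.78²·3.404² + 2·-0.48·0.22·0.78·2.21·3.404 = 6.0468 (%²).
σ_p = √6.0468 = 2.459%.
At 97.5%, z = 1.960.
VaR = 1.960 × 2.459% = 4.820%; on $12,000,000 that is $578,400.

$578,000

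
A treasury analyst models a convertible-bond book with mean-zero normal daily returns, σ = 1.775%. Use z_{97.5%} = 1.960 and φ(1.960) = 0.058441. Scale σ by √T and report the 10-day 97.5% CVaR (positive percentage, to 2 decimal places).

σ_{10d} = 1.775% × √10 = 5.613%.
ES multiplier = φ(z)/(1−α) = 0.058441/0.025 = 2.338.
ES = 5.613% × 2.338 = 13.123%.

13.12%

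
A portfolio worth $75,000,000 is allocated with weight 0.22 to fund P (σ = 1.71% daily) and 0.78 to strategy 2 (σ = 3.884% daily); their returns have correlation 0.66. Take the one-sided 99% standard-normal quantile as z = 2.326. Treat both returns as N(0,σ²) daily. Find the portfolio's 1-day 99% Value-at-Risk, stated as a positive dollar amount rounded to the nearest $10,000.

$5,740,000

σ_p² = 0.22²·1.71² + 0.78²·3.884² + 2·0.66·0.22·0.78·1.71·3.884 = 10.8239 (%²).
σ_p = √10.8239 = 3.290%.
VaR = 2.326 × 3.290% = 7.653%; on $75,000,000 that is $5,739,750.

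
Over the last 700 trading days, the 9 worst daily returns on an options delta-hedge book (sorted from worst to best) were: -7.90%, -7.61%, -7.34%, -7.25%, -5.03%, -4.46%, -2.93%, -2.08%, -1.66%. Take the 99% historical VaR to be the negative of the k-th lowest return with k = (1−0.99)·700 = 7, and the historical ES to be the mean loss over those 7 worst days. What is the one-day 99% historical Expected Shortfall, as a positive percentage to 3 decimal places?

6.074%

The 7 worst returns sum to -42.52%.
ES = −(-42.52%) / 7 = 6.0742…% ≈ 6.074%.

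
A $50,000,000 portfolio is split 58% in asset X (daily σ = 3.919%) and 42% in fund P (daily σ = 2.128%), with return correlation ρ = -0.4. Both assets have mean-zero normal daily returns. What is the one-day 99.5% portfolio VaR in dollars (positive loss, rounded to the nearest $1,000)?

σ_p² = 0.58²·3.919² + 0.42²·2.128² + 2·-0.4·0.58·0.42·3.919·2.128 = 4.3402 (%²).
σ_p = √4.3402 = 2.083%.
At 99.5%, z = 2.576.
VaR = 2.576 × 2.083% = 5.366%; on $50,000,000 that is $2,683,000.

$2,683,000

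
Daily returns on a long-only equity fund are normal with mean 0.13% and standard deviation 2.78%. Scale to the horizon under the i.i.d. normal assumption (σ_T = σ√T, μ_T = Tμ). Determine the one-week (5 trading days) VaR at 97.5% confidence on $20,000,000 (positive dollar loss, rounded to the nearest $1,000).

At 97.5%, z = 1.960.
σ_{5d} = 2.78% × √5 = 6.216%; μ_{5d} = 5 × 0.13% = 0.650%.
VaR = −(0.650%) + 1.960 × 6.216% = 11.533%.
On $20,000,000: 0.11533 × $20,000,000 = $2,306,600.

$2,307,000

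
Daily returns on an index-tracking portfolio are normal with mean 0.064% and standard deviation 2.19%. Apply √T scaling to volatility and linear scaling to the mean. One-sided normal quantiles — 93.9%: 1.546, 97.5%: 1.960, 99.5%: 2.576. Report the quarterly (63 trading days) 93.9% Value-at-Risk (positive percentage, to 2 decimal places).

σ_{63d} = 2.19% × √63 = 17.383%; μ_{63d} = 63 × 0.064% = 4.032%.
VaR = −(4.032%) + 1.546 × 17.383% = 22.842%.

22.84%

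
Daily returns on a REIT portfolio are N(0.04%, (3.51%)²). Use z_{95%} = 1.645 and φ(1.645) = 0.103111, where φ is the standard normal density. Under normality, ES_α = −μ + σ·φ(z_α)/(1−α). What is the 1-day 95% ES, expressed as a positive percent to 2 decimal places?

Tail multiplier: φ(z)/(1−α) = 0.103111 / 0.05 = 2.062.
ES = −(0.04%) + 3.51% × 2.062 = 7.198%.

7.20%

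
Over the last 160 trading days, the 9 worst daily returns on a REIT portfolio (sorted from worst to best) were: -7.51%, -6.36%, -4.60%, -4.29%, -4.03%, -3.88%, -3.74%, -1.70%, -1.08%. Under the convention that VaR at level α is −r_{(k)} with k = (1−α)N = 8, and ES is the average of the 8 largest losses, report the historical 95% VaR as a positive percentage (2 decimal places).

k = 8; the 8th lowest return is -1.70%, so VaR = 1.70%.

1.70%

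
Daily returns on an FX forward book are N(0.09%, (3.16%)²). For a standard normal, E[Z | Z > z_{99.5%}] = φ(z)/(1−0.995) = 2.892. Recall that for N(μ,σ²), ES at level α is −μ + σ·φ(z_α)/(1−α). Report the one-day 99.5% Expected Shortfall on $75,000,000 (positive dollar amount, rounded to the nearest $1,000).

ES = −(0.09%) + 3.16% × 2.892 = 9.049%.
On $75,000,000: 0.09049 × $75,000,000 = $6,786,750.

$6,787,000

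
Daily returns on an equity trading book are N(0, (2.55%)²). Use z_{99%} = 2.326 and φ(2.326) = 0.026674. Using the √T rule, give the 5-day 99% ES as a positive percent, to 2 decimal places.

15.21%

σ_{5d} = 2.55% × √5 = 5.702%.
ES multiplier = φ(z)/(1−α) = 0.026674/0.01 = 2.667.
ES = 5.702% × 2.667 = 15.207%.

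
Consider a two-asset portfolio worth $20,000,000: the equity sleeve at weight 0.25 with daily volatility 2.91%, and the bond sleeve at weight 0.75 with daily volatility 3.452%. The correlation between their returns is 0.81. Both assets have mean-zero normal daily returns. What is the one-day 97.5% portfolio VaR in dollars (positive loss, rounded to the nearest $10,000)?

$1,260,000

σ_p² = 0.25²·2.91² + 0.75²·3.452² + 2·0.81·0.25·0.75·2.91·3.452 = 10.2834 (%²).
σ_p = √10.2834 = 3.207%.
At 97.5%, z = 1.960.
VaR = 1.960 × 3.207% = 6.286%; on $20,000,000 that is $1,257,200.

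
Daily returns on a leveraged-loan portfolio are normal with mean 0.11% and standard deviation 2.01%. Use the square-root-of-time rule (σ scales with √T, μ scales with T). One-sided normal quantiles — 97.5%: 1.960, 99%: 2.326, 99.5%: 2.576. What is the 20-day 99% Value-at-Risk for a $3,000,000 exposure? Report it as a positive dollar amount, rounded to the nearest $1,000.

$561,000

σ_{20d} = 2.01% × √20 = 8.989%; μ_{20d} = 20 × 0.11% = 2.200%.
VaR = −(2.200%) + 2.326 × 8.989% = 18.708%.
On $3,000,000: 0.18708 × $3,000,000 = $561,240.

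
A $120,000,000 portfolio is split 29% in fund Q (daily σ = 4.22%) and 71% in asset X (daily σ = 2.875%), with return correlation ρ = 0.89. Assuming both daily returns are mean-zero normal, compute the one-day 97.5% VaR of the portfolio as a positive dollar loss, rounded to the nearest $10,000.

σ_p² = 0.29²·4.22² + 0.71²·2.875² + 2·0.89·0.29·0.71·4.22·2.875 = 10.1110 (%²).
σ_p = √10.1110 = 3.180%.
At 97.5%, z = 1.960.
VaR = 1.960 × 3.180% = 6.233%; on $120,000,000 that is $7,479,600.

$7,480,000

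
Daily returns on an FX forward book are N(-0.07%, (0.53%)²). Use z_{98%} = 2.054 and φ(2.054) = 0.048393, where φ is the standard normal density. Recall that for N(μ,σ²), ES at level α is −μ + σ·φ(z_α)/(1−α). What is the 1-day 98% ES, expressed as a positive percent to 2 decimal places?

Tail multiplier: φ(z)/(1−α) = 0.048393 / 0.02 = 2.420.
ES = −(-0.07%) + 0.53% × 2.420 = 1.353%.

1.35%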